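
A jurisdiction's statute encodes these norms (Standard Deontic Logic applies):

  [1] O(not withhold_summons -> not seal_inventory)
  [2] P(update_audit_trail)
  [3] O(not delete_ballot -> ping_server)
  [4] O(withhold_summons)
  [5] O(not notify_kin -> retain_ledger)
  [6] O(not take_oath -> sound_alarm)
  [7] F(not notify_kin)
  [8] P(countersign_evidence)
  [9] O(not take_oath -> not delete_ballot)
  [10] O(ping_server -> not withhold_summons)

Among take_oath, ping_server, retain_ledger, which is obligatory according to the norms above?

take_oath

Premise 4 states O(withhold_summons) outright.
The contrapositive of premise 10 (O(ping_server -> not withhold_summons)) is O(withhold_summons -> not ping_server), and O(withhold_summons) is already established, so O(not ping_server).
Premise 3, O(not delete_ballot -> ping_server), contraposes to O(not ping_server -> delete_ballot); with O(not ping_server) we get O(delete_ballot).
The contrapositive of premise 9 (O(not take_oath -> not delete_ballot)) is O(delete_ballot -> take_oath), and O(delete_ballot) is already established, so O(take_oath).
So O(take_oath) holds — take_oath is obligatory. None of the other listed options is made obligatory by any chain of premises.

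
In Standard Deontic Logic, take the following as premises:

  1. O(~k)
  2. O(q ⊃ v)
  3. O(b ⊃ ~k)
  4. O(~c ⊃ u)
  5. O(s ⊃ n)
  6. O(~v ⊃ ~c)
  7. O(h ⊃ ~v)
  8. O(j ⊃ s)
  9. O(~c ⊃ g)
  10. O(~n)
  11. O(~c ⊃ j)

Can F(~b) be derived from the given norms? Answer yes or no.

No

Premise 3 is O(b ⊃ ~k); even if O(~k) held, inferring O(b) would be affirming the consequent — invalid.
No other premise forces O(b). An ideal world satisfying every premise can still have ~b true, so F(~b) is not derivable.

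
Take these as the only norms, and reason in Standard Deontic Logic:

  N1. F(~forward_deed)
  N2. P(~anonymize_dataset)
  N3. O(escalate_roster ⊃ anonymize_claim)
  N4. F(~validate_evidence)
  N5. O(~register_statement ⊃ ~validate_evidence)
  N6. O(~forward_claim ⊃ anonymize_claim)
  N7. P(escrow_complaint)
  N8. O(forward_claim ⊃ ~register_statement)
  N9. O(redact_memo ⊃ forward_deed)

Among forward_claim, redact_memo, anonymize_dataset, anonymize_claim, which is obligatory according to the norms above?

anonymize_claim

F(~validate_evidence) at premise 4 means O(validate_evidence).
The contrapositive of premise 5 (O(~register_statement ⊃ ~validate_evidence)) is O(validate_evidence ⊃ register_statement), and O(validate_evidence) is already established, so O(register_statement).
Premise 8 is O(forward_claim ⊃ ~register_statement); contrapositively O(register_statement ⊃ ~forward_claim). Since O(register_statement) holds, K gives O(~forward_claim).
Applying K to premise 6 (O(~forward_claim ⊃ anonymize_claim)) and O(~forward_claim) yields O(anonymize_claim).
So O(anonymize_claim) holds — anonymize_claim is obligatory. None of the other listed options is made obligatory by any chain of premises.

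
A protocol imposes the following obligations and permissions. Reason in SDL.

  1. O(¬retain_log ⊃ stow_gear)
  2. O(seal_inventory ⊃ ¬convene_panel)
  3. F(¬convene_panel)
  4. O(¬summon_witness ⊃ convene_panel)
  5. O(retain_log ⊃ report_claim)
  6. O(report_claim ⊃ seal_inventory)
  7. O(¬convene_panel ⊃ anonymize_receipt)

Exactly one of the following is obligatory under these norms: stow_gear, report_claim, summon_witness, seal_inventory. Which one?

stow_gear

Premise 3, F(¬convene_panel), is equivalent to O(convene_panel).
The contrapositive of premise 2 (O(seal_inventory ⊃ ¬convene_panel)) is O(convene_panel ⊃ ¬seal_inventory), and O(convene_panel) is already established, so O(¬seal_inventory).
Premise 6 is O(report_claim ⊃ seal_inventory); contrapositively O(¬seal_inventory ⊃ ¬report_claim). Since O(¬seal_inventory) holds, K gives O(¬report_claim).
The contrapositive of premise 5 (O(retain_log ⊃ report_claim)) is O(¬report_claim ⊃ ¬retain_log), and O(¬report_claim) is already established, so O(¬retain_log).
With premise 1, O(¬retain_log ⊃ stow_gear), the K-axiom yields O(stow_gear).
So O(stow_gear) holds — stow_gear is obligatory. None of the other listed options is made obligatory by any chain of premises.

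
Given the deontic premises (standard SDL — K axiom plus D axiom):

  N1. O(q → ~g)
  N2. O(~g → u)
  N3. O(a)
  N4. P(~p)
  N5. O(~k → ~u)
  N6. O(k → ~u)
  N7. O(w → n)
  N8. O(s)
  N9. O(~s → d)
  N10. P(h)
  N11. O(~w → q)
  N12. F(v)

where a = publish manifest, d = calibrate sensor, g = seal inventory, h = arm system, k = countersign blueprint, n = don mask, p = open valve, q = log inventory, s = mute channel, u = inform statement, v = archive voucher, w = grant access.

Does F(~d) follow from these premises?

No

Premise 9 is O(~s → d), but O(~s) is not derivable from the premises, so it does not yield O(d).
No other premise forces O(d). An ideal world satisfying every premise can still have ~d true, so F(~d) is not derivable.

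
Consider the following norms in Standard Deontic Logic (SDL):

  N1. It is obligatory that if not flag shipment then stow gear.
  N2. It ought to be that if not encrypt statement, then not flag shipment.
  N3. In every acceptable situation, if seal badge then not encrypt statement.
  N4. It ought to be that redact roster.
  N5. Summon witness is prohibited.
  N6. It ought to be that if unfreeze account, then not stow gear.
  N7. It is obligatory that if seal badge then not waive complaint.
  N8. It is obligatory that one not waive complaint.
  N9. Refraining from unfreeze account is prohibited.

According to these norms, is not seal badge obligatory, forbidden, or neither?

Premise 9 is F(¬unfreeze_account), i.e. O(unfreeze_account).
With premise 6, O(unfreeze_account → ¬stow_gear), the K-axiom yields O(¬stow_gear).
The contrapositive of premise 1 (O(¬flag_shipment → stow_gear)) is O(¬stow_gear → flag_shipment), and O(¬stow_gear) is already established, so O(flag_shipment).
Premise 2 is O(¬encrypt_statement → ¬flag_shipment); contrapositively O(flag_shipment → encrypt_statement). Since O(flag_shipment) holds, K gives O(encrypt_statement).
Premise 3 is O(seal_badge → ¬encrypt_statement); contrapositively O(encrypt_statement → ¬seal_badge). Since O(encrypt_statement) holds, K gives O(¬seal_badge).
Premises 4, 5, 7, 8 do not contribute to this derivation.
Hence ¬seal_badge is obligatory.

Obligatory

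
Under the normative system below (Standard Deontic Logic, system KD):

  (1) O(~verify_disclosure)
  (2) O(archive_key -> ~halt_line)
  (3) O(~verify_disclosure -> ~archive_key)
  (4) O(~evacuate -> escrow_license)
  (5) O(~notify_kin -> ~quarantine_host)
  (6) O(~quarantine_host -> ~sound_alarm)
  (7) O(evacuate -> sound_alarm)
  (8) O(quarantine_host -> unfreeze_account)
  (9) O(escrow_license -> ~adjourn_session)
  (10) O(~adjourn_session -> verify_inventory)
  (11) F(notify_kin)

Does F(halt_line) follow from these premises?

Premise 2 is O(archive_key -> ~halt_line), but O(archive_key) is not derivable from the premises, so it does not yield O(~halt_line).
No other premise forces O(~halt_line). An ideal world satisfying every premise can still have halt_line true, so F(halt_line) is not derivable.

No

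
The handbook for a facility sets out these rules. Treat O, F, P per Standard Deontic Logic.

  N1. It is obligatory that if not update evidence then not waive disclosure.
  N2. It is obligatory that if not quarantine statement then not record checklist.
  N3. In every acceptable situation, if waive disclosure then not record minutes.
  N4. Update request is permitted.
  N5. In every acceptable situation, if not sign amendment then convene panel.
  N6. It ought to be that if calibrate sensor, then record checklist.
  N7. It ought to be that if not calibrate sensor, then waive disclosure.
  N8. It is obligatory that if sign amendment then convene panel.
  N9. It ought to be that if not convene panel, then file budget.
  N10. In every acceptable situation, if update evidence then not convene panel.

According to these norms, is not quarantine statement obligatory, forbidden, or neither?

Premises 5 and 8 are O(¬sign_amendment → convene_panel) and O(sign_amendment → convene_panel); every ideal world satisfies ¬sign_amendment or sign_amendment, so in either case convene_panel holds — hence O(convene_panel).
Premise 10, O(update_evidence → ¬convene_panel), contraposes to O(convene_panel → ¬update_evidence); with O(convene_panel) we get O(¬update_evidence).
Premise 1 is O(¬update_evidence → ¬waive_disclosure); since O(¬update_evidence), deontic closure gives O(¬waive_disclosure).
The contrapositive of premise 7 (O(¬calibrate_sensor → waive_disclosure)) is O(¬waive_disclosure → calibrate_sensor), and O(¬waive_disclosure) is already established, so O(calibrate_sensor).
Premise 6 is O(calibrate_sensor → record_checklist); since O(calibrate_sensor), deontic closure gives O(record_checklist).
Premise 2 is O(¬quarantine_statement → ¬record_checklist); contrapositively O(record_checklist → quarantine_statement). Since O(record_checklist) holds, K gives O(quarantine_statement).
Premises 3, 4, 9 do not contribute to this derivation.
Thus O(quarantine_statement), which is F(¬quarantine_statement): ¬quarantine_statement is forbidden.

Forbidden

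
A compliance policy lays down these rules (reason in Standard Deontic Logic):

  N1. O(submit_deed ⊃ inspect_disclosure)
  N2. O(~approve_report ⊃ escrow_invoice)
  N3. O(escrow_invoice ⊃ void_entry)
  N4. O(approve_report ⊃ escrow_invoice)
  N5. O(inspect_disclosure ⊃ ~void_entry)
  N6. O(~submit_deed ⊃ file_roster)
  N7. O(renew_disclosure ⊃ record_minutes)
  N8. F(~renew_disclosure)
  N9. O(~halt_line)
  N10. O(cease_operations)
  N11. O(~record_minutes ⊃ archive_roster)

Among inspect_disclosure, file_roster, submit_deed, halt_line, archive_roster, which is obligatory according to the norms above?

file_roster

Premises 2 and 4 are O(~approve_report ⊃ escrow_invoice) and O(approve_report ⊃ escrow_invoice); every ideal world satisfies ~approve_report or approve_report, so in either case escrow_invoice holds — hence O(escrow_invoice).
With premise 3, O(escrow_invoice ⊃ void_entry), the K-axiom yields O(void_entry).
The contrapositive of premise 5 (O(inspect_disclosure ⊃ ~void_entry)) is O(void_entry ⊃ ~inspect_disclosure), and O(void_entry) is already established, so O(~inspect_disclosure).
Premise 1 is O(submit_deed ⊃ inspect_disclosure); contrapositively O(~inspect_disclosure ⊃ ~submit_deed). Since O(~inspect_disclosure) holds, K gives O(~submit_deed).
Premise 6 is O(~submit_deed ⊃ file_roster); since O(~submit_deed), deontic closure gives O(file_roster).
So O(file_roster) holds — file_roster is obligatory. None of the other listed options is made obligatory by any chain of premises.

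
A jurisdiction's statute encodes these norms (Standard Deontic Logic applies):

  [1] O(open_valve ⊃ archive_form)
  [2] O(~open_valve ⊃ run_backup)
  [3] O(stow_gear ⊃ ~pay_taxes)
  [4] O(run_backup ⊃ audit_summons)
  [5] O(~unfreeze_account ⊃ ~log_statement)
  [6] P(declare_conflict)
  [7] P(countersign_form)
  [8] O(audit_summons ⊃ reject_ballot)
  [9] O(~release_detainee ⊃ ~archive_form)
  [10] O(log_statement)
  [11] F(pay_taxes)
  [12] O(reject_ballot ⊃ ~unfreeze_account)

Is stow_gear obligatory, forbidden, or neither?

Neither

Premise 3 is O(stow_gear ⊃ ~pay_taxes); even if O(~pay_taxes) held, inferring O(stow_gear) would be affirming the consequent — invalid.
No premise or chain of K-axiom applications forces O(stow_gear), and none forces O(~stow_gear). So stow_gear is neither obligatory nor forbidden under these norms.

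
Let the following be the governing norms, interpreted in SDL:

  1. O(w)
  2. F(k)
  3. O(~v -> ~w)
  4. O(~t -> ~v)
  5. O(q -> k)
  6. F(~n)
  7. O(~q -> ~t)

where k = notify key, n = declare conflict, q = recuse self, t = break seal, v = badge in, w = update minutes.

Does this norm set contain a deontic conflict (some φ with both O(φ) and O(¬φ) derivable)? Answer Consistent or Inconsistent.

From premise 1 we have O(w).
The contrapositive of premise 3 (O(~v -> ~w)) is O(w -> v), and O(w) is already established, so O(v).
Premise 4 is O(~t -> ~v); contrapositively O(v -> t). Since O(v) holds, K gives O(t).
Premise 7 is O(~q -> ~t); contrapositively O(t -> q). Since O(t) holds, K gives O(q).
Applying K to premise 5 (O(q -> k)) and O(q) yields O(k).
However, F(k) at premise 2 amounts to O(~k).
We now have both O(k) and O(~k) — k is simultaneously obligatory and forbidden, violating the D-axiom.

Inconsistent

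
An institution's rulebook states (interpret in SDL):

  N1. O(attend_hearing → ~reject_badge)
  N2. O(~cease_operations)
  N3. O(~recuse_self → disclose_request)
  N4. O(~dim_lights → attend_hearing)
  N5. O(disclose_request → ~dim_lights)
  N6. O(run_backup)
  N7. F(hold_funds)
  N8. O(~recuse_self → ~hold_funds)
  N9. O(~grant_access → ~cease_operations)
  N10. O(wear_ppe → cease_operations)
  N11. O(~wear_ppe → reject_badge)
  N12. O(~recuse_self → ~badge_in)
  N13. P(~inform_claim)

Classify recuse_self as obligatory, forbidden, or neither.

Obligatory

Premise 2 states O(~cease_operations) outright.
Premise 10, O(wear_ppe → cease_operations), contraposes to O(~cease_operations → ~wear_ppe); with O(~cease_operations) we get O(~wear_ppe).
Premise 11 is O(~wear_ppe → reject_badge); since O(~wear_ppe), deontic closure gives O(reject_badge).
Premise 1 is O(attend_hearing → ~reject_badge); contrapositively O(reject_badge → ~attend_hearing). Since O(reject_badge) holds, K gives O(~attend_hearing).
The contrapositive of premise 4 (O(~dim_lights → attend_hearing)) is O(~attend_hearing → dim_lights), and O(~attend_hearing) is already established, so O(dim_lights).
Premise 5, O(disclose_request → ~dim_lights), contraposes to O(dim_lights → ~disclose_request); with O(dim_lights) we get O(~disclose_request).
The contrapositive of premise 3 (O(~recuse_self → disclose_request)) is O(~disclose_request → recuse_self), and O(~disclose_request) is already established, so O(recuse_self).
Premises 6, 7, 8, 9, 12, 13 do not contribute to this derivation.
Hence recuse_self is obligatory.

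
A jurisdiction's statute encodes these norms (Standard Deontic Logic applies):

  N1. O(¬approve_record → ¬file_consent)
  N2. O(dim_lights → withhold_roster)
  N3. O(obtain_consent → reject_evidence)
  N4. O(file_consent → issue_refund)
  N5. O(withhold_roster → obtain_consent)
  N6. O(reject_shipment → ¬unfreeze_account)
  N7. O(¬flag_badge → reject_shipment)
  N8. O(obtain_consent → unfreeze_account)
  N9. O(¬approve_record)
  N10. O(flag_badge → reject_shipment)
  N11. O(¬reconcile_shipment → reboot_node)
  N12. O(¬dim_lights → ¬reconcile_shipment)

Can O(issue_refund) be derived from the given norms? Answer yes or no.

Premise 4 is O(file_consent → issue_refund), but O(file_consent) is not derivable from the premises, so it does not yield O(issue_refund).
No other premise forces O(issue_refund). An ideal world satisfying every premise can still have issue_refund false, so O(issue_refund) is not derivable.

No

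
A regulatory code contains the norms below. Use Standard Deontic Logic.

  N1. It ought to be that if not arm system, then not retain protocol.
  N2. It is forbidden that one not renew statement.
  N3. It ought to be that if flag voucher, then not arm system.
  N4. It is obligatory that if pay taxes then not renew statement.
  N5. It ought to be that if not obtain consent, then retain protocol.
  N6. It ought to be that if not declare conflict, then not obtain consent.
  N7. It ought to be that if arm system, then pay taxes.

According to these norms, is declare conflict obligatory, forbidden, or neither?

Obligatory

Premise 2, F(¬renew_statement), is equivalent to O(renew_statement).
Premise 4 is O(pay_taxes → ¬renew_statement); contrapositively O(renew_statement → ¬pay_taxes). Since O(renew_statement) holds, K gives O(¬pay_taxes).
Premise 7, O(arm_system → pay_taxes), contraposes to O(¬pay_taxes → ¬arm_system); with O(¬pay_taxes) we get O(¬arm_system).
With premise 1, O(¬arm_system → ¬retain_protocol), the K-axiom yields O(¬retain_protocol).
Premise 5 is O(¬obtain_consent → retain_protocol); contrapositively O(¬retain_protocol → obtain_consent). Since O(¬retain_protocol) holds, K gives O(obtain_consent).
Premise 6 is O(¬declare_conflict → ¬obtain_consent); contrapositively O(obtain_consent → declare_conflict). Since O(obtain_consent) holds, K gives O(declare_conflict).
Premise 3 does not contribute to this derivation.
Hence declare_conflict is obligatory.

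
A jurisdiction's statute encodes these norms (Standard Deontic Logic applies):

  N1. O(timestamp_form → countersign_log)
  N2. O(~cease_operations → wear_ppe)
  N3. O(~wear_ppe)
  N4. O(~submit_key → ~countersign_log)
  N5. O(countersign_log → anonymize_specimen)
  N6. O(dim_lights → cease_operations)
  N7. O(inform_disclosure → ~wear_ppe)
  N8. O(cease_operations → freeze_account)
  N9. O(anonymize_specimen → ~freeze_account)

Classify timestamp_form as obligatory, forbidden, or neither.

Premise 3 states O(~wear_ppe) outright.
The contrapositive of premise 2 (O(~cease_operations → wear_ppe)) is O(~wear_ppe → cease_operations), and O(~wear_ppe) is already established, so O(cease_operations).
Premise 8 is O(cease_operations → freeze_account); since O(cease_operations), deontic closure gives O(freeze_account).
Premise 9 is O(anonymize_specimen → ~freeze_account); contrapositively O(freeze_account → ~anonymize_specimen). Since O(freeze_account) holds, K gives O(~anonymize_specimen).
Premise 5, O(countersign_log → anonymize_specimen), contraposes to O(~anonymize_specimen → ~countersign_log); with O(~anonymize_specimen) we get O(~countersign_log).
The contrapositive of premise 1 (O(timestamp_form → countersign_log)) is O(~countersign_log → ~timestamp_form), and O(~countersign_log) is already established, so O(~timestamp_form).
Premises 4, 6, 7 do not contribute to this derivation.
Thus O(~timestamp_form), which is F(timestamp_form): timestamp_form is forbidden.

Forbidden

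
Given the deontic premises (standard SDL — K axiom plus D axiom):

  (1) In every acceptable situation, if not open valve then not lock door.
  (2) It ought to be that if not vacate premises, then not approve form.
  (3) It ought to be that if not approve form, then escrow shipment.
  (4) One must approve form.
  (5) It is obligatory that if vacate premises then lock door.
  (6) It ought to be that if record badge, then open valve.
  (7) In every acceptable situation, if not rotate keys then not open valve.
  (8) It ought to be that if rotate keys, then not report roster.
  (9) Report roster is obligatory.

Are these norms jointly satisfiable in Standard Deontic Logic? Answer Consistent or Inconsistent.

From premise 4 we have O(approve_form).
Premise 2, O(¬vacate_premises → ¬approve_form), contraposes to O(approve_form → vacate_premises); with O(approve_form) we get O(vacate_premises).
With premise 5, O(vacate_premises → lock_door), the K-axiom yields O(lock_door).
Premise 1 is O(¬open_valve → ¬lock_door); contrapositively O(lock_door → open_valve). Since O(lock_door) holds, K gives O(open_valve).
Premise 7, O(¬rotate_keys → ¬open_valve), contraposes to O(open_valve → rotate_keys); with O(open_valve) we get O(rotate_keys).
From O(rotate_keys) and premise 8, O(rotate_keys → ¬report_roster), we obtain O(¬report_roster).
However, premise 9 gives O(report_roster).
We now have both O(¬report_roster) and O(report_roster) — report_roster is simultaneously obligatory and forbidden, violating the D-axiom.

Inconsistent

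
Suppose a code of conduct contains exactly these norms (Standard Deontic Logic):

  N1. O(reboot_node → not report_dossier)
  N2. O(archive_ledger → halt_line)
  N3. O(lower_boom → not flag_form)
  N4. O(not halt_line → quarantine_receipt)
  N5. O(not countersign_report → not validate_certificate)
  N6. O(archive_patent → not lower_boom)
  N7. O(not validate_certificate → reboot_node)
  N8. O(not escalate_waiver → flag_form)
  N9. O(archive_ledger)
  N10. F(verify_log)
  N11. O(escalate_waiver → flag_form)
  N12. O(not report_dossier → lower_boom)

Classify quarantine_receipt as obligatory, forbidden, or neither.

Neither

Premise 4 is O(not halt_line → quarantine_receipt), but O(not halt_line) is not derivable from the premises, so it does not yield O(quarantine_receipt).
No premise or chain of K-axiom applications forces O(quarantine_receipt), and none forces O(not quarantine_receipt). So quarantine_receipt is neither obligatory nor forbidden under these norms.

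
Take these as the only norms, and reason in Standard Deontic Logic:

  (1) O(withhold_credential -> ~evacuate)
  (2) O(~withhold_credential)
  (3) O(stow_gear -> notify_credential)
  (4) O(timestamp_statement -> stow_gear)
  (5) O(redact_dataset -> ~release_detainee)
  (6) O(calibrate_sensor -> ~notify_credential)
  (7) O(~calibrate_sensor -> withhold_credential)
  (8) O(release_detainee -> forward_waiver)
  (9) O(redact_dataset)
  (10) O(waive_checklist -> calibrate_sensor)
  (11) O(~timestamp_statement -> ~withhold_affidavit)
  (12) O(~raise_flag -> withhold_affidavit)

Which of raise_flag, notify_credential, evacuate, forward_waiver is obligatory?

From premise 2 we have O(~withhold_credential).
Premise 7, O(~calibrate_sensor -> withhold_credential), contraposes to O(~withhold_credential -> calibrate_sensor); with O(~withhold_credential) we get O(calibrate_sensor).
With premise 6, O(calibrate_sensor -> ~notify_credential), the K-axiom yields O(~notify_credential).
Premise 3 is O(stow_gear -> notify_credential); contrapositively O(~notify_credential -> ~stow_gear). Since O(~notify_credential) holds, K gives O(~stow_gear).
Premise 4 is O(timestamp_statement -> stow_gear); contrapositively O(~stow_gear -> ~timestamp_statement). Since O(~stow_gear) holds, K gives O(~timestamp_statement).
Premise 11 is O(~timestamp_statement -> ~withhold_affidavit); since O(~timestamp_statement), deontic closure gives O(~withhold_affidavit).
Premise 12 is O(~raise_flag -> withhold_affidavit); contrapositively O(~withhold_affidavit -> raise_flag). Since O(~withhold_affidavit) holds, K gives O(raise_flag).
So O(raise_flag) holds — raise_flag is obligatory. None of the other listed options is made obligatory by any chain of premises.

raise_flag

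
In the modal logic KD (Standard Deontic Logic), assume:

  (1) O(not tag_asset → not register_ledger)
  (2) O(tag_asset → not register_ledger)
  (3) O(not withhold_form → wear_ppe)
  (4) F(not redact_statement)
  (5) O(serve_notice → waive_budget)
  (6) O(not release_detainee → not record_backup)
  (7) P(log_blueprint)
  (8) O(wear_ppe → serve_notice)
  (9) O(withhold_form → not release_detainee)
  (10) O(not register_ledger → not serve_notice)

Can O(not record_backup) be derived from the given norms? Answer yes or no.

Premises 2 and 1 cover both cases: O(tag_asset → not register_ledger) and O(not tag_asset → not register_ledger). Since tag_asset ∨ not tag_asset is a tautology, O(not register_ledger) follows.
Applying K to premise 10 (O(not register_ledger → not serve_notice)) and O(not register_ledger) yields O(not serve_notice).
Premise 8, O(wear_ppe → serve_notice), contraposes to O(not serve_notice → not wear_ppe); with O(not serve_notice) we get O(not wear_ppe).
Premise 3, O(not withhold_form → wear_ppe), contraposes to O(not wear_ppe → withhold_form); with O(not wear_ppe) we get O(withhold_form).
Premise 9 is O(withhold_form → not release_detainee); since O(withhold_form), deontic closure gives O(not release_detainee).
Premise 6 is O(not release_detainee → not record_backup); since O(not release_detainee), deontic closure gives O(not record_backup).
Premises 4, 5, 7 do not contribute to this derivation.
So O(not record_backup) follows.

Yes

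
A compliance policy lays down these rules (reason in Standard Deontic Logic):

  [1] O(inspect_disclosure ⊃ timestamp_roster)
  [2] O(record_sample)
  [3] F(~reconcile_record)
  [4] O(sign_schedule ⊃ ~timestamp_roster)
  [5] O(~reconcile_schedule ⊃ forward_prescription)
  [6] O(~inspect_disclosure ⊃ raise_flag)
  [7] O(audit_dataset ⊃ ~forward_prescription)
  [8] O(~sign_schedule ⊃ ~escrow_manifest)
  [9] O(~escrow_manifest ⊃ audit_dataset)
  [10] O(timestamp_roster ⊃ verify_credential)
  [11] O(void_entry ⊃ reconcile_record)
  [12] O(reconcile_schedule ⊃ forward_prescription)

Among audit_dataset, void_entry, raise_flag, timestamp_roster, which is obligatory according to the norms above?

Premises 5 and 12 cover both cases: O(~reconcile_schedule ⊃ forward_prescription) and O(reconcile_schedule ⊃ forward_prescription). Since ~reconcile_schedule ∨ reconcile_schedule is a tautology, O(forward_prescription) follows.
Premise 7, O(audit_dataset ⊃ ~forward_prescription), contraposes to O(forward_prescription ⊃ ~audit_dataset); with O(forward_prescription) we get O(~audit_dataset).
Premise 9, O(~escrow_manifest ⊃ audit_dataset), contraposes to O(~audit_dataset ⊃ escrow_manifest); with O(~audit_dataset) we get O(escrow_manifest).
Premise 8, O(~sign_schedule ⊃ ~escrow_manifest), contraposes to O(escrow_manifest ⊃ sign_schedule); with O(escrow_manifest) we get O(sign_schedule).
Applying K to premise 4 (O(sign_schedule ⊃ ~timestamp_roster)) and O(sign_schedule) yields O(~timestamp_roster).
The contrapositive of premise 1 (O(inspect_disclosure ⊃ timestamp_roster)) is O(~timestamp_roster ⊃ ~inspect_disclosure), and O(~timestamp_roster) is already established, so O(~inspect_disclosure).
Applying K to premise 6 (O(~inspect_disclosure ⊃ raise_flag)) and O(~inspect_disclosure) yields O(raise_flag).
So O(raise_flag) holds — raise_flag is obligatory. None of the other listed options is made obligatory by any chain of premises.

raise_flag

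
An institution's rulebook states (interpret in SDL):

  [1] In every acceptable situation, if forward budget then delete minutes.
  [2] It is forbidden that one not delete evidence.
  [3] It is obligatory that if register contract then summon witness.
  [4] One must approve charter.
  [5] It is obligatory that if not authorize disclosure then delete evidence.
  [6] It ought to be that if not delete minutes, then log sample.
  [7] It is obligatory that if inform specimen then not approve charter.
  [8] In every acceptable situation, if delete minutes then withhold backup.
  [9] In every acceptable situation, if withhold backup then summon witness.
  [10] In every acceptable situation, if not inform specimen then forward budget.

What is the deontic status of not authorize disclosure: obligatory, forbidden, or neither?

Neither

Premise 5 is O(¬authorize_disclosure → delete_evidence); even if O(delete_evidence) held, inferring O(¬authorize_disclosure) would be affirming the consequent — invalid.
No premise or chain of K-axiom applications forces O(¬authorize_disclosure), and none forces O(authorize_disclosure). So ¬authorize_disclosure is neither obligatory nor forbidden under these norms.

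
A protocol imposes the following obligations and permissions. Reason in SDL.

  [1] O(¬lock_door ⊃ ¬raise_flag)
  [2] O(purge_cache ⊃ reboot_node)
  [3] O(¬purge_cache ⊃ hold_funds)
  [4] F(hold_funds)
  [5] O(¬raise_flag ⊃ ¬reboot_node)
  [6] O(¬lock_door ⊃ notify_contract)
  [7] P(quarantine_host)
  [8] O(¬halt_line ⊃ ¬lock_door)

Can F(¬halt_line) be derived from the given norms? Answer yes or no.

Yes

F(hold_funds) at premise 4 means O(¬hold_funds).
Premise 3 is O(¬purge_cache ⊃ hold_funds); contrapositively O(¬hold_funds ⊃ purge_cache). Since O(¬hold_funds) holds, K gives O(purge_cache).
With premise 2, O(purge_cache ⊃ reboot_node), the K-axiom yields O(reboot_node).
Premise 5, O(¬raise_flag ⊃ ¬reboot_node), contraposes to O(reboot_node ⊃ raise_flag); with O(reboot_node) we get O(raise_flag).
Premise 1 is O(¬lock_door ⊃ ¬raise_flag); contrapositively O(raise_flag ⊃ lock_door). Since O(raise_flag) holds, K gives O(lock_door).
Premise 8, O(¬halt_line ⊃ ¬lock_door), contraposes to O(lock_door ⊃ halt_line); with O(lock_door) we get O(halt_line).
Premises 6, 7 do not contribute to this derivation.
So O(halt_line) holds, i.e. F(¬halt_line). The claim follows.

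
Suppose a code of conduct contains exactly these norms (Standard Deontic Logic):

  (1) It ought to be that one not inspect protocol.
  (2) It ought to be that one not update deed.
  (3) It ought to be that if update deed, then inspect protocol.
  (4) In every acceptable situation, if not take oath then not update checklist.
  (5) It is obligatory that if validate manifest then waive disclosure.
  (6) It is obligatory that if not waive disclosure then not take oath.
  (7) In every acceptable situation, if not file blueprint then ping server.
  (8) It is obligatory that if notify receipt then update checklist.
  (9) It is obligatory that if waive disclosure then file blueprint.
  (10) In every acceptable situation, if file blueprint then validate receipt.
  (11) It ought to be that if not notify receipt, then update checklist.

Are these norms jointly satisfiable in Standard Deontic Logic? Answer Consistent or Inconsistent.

Premise 3 is O(update_deed → inspect_protocol), but O(update_deed) is not derivable from the premises, so it does not yield O(inspect_protocol).
So O(inspect_protocol) is not derivable, and the apparent clash with O(¬inspect_protocol) does not arise.
A world satisfying every obligation exists (e.g. file_blueprint=true, inspect_protocol=false, notify_receipt=false, ping_server=false, take_oath=true, update_checklist=true, update_deed=false, validate_manifest=false, validate_receipt=true, waive_disclosure=true); no atom is both obligatory and forbidden, so the set is consistent.

Consistent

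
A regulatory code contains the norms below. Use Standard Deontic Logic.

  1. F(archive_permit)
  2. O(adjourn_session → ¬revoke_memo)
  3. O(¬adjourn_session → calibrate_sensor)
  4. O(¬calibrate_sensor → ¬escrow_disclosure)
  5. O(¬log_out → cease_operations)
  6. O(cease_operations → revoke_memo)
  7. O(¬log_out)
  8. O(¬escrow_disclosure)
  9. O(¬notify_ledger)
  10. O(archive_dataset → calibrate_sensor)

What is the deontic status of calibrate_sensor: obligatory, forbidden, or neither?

Obligatory

From premise 7 we have O(¬log_out).
With premise 5, O(¬log_out → cease_operations), the K-axiom yields O(cease_operations).
From O(cease_operations) and premise 6, O(cease_operations → revoke_memo), we obtain O(revoke_memo).
Premise 2 is O(adjourn_session → ¬revoke_memo); contrapositively O(revoke_memo → ¬adjourn_session). Since O(revoke_memo) holds, K gives O(¬adjourn_session).
With premise 3, O(¬adjourn_session → calibrate_sensor), the K-axiom yields O(calibrate_sensor).
Premises 1, 4, 8, 9, 10 do not contribute to this derivation.
Hence calibrate_sensor is obligatory.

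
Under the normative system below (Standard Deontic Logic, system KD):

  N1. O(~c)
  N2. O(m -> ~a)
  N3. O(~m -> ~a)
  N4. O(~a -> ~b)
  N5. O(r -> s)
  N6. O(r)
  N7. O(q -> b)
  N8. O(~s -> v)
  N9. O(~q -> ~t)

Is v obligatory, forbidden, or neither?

Neither

Premise 8 is O(~s -> v), but O(~s) is not derivable from the premises, so it does not yield O(v).
No premise or chain of K-axiom applications forces O(v), and none forces O(~v). So v is neither obligatory nor forbidden under these norms.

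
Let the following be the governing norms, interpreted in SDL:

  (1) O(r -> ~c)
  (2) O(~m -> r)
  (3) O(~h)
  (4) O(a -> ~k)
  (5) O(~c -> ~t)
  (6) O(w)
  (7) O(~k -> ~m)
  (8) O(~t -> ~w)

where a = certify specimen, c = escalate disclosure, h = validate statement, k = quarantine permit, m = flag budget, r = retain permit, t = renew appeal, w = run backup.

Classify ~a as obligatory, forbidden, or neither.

From premise 6 we have O(w).
Premise 8 is O(~t -> ~w); contrapositively O(w -> t). Since O(w) holds, K gives O(t).
Premise 5, O(~c -> ~t), contraposes to O(t -> c); with O(t) we get O(c).
Premise 1 is O(r -> ~c); contrapositively O(c -> ~r). Since O(c) holds, K gives O(~r).
Premise 2, O(~m -> r), contraposes to O(~r -> m); with O(~r) we get O(m).
The contrapositive of premise 7 (O(~k -> ~m)) is O(m -> k), and O(m) is already established, so O(k).
Premise 4 is O(a -> ~k); contrapositively O(k -> ~a). Since O(k) holds, K gives O(~a).
Premise 3 does not contribute to this derivation.
Hence ~a is obligatory.

Obligatory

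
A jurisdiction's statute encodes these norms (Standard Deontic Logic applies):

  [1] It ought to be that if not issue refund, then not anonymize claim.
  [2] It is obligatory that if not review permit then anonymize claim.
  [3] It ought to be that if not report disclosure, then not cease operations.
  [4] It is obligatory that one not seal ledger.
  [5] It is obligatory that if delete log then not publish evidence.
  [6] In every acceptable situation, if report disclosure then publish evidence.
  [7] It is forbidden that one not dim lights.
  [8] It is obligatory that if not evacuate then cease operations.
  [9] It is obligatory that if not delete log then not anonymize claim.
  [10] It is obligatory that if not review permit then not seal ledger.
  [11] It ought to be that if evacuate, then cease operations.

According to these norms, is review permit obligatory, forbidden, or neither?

Premises 11 and 8 are O(evacuate → cease_operations) and O(¬evacuate → cease_operations); every ideal world satisfies evacuate or ¬evacuate, so in either case cease_operations holds — hence O(cease_operations).
Premise 3 is O(¬report_disclosure → ¬cease_operations); contrapositively O(cease_operations → report_disclosure). Since O(cease_operations) holds, K gives O(report_disclosure).
With premise 6, O(report_disclosure → publish_evidence), the K-axiom yields O(publish_evidence).
The contrapositive of premise 5 (O(delete_log → ¬publish_evidence)) is O(publish_evidence → ¬delete_log), and O(publish_evidence) is already established, so O(¬delete_log).
Applying K to premise 9 (O(¬delete_log → ¬anonymize_claim)) and O(¬delete_log) yields O(¬anonymize_claim).
The contrapositive of premise 2 (O(¬review_permit → anonymize_claim)) is O(¬anonymize_claim → review_permit), and O(¬anonymize_claim) is already established, so O(review_permit).
Premises 1, 4, 7, 10 do not contribute to this derivation.
Hence review_permit is obligatory.

Obligatory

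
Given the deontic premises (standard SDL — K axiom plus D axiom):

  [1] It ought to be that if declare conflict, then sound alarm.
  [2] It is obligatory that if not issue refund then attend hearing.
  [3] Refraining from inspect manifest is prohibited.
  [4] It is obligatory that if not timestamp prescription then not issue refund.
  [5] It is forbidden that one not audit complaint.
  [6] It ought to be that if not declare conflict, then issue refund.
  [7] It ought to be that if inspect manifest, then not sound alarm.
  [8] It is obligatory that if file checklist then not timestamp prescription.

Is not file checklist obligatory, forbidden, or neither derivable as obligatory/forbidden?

F(¬inspect_manifest) at premise 3 means O(inspect_manifest).
Applying K to premise 7 (O(inspect_manifest → ¬sound_alarm)) and O(inspect_manifest) yields O(¬sound_alarm).
Premise 1 is O(declare_conflict → sound_alarm); contrapositively O(¬sound_alarm → ¬declare_conflict). Since O(¬sound_alarm) holds, K gives O(¬declare_conflict).
From O(¬declare_conflict) and premise 6, O(¬declare_conflict → issue_refund), we obtain O(issue_refund).
Premise 4 is O(¬timestamp_prescription → ¬issue_refund); contrapositively O(issue_refund → timestamp_prescription). Since O(issue_refund) holds, K gives O(timestamp_prescription).
Premise 8 is O(file_checklist → ¬timestamp_prescription); contrapositively O(timestamp_prescription → ¬file_checklist). Since O(timestamp_prescription) holds, K gives O(¬file_checklist).
Premises 2, 5 do not contribute to this derivation.
Hence ¬file_checklist is obligatory.

Obligatory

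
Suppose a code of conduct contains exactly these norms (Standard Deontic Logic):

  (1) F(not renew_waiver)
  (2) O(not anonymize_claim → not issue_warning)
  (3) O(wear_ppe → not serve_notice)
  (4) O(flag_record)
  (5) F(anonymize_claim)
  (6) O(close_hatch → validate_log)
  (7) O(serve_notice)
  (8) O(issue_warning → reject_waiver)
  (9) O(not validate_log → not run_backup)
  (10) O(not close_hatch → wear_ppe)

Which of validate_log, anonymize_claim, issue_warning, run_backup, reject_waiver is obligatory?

validate_log

Premise 7 states O(serve_notice) outright.
The contrapositive of premise 3 (O(wear_ppe → not serve_notice)) is O(serve_notice → not wear_ppe), and O(serve_notice) is already established, so O(not wear_ppe).
The contrapositive of premise 10 (O(not close_hatch → wear_ppe)) is O(not wear_ppe → close_hatch), and O(not wear_ppe) is already established, so O(close_hatch).
With premise 6, O(close_hatch → validate_log), the K-axiom yields O(validate_log).
So O(validate_log) holds — validate_log is obligatory. None of the other listed options is made obligatory by any chain of premises.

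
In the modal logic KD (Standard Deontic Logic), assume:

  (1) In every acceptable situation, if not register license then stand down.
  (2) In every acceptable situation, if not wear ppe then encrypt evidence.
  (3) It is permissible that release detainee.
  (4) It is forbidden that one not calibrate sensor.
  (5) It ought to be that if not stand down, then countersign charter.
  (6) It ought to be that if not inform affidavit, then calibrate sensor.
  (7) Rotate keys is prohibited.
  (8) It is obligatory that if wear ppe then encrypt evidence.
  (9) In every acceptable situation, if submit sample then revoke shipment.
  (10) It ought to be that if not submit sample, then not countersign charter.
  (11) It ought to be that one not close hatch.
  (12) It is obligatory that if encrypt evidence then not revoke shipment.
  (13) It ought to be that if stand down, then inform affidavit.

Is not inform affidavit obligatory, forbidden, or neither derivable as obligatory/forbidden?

Forbidden

Premises 8 and 2 are O(wear_ppe → encrypt_evidence) and O(¬wear_ppe → encrypt_evidence); every ideal world satisfies wear_ppe or ¬wear_ppe, so in either case encrypt_evidence holds — hence O(encrypt_evidence).
From O(encrypt_evidence) and premise 12, O(encrypt_evidence → ¬revoke_shipment), we obtain O(¬revoke_shipment).
Premise 9 is O(submit_sample → revoke_shipment); contrapositively O(¬revoke_shipment → ¬submit_sample). Since O(¬revoke_shipment) holds, K gives O(¬submit_sample).
With premise 10, O(¬submit_sample → ¬countersign_charter), the K-axiom yields O(¬countersign_charter).
Premise 5, O(¬stand_down → countersign_charter), contraposes to O(¬countersign_charter → stand_down); with O(¬countersign_charter) we get O(stand_down).
Premise 13 is O(stand_down → inform_affidavit); since O(stand_down), deontic closure gives O(inform_affidavit).
Premises 1, 3, 4, 6, 7, 11 do not contribute to this derivation.
Thus O(inform_affidavit), which is F(¬inform_affidavit): ¬inform_affidavit is forbidden.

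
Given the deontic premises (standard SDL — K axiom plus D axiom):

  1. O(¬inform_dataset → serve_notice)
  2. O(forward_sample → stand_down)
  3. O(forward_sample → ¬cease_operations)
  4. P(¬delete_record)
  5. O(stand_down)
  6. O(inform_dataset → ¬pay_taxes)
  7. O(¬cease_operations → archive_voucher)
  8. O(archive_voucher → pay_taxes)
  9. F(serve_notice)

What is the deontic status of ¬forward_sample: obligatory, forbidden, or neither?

Obligatory

Premise 9, F(serve_notice), is equivalent to O(¬serve_notice).
Premise 1 is O(¬inform_dataset → serve_notice); contrapositively O(¬serve_notice → inform_dataset). Since O(¬serve_notice) holds, K gives O(inform_dataset).
Applying K to premise 6 (O(inform_dataset → ¬pay_taxes)) and O(inform_dataset) yields O(¬pay_taxes).
Premise 8 is O(archive_voucher → pay_taxes); contrapositively O(¬pay_taxes → ¬archive_voucher). Since O(¬pay_taxes) holds, K gives O(¬archive_voucher).
Premise 7 is O(¬cease_operations → archive_voucher); contrapositively O(¬archive_voucher → cease_operations). Since O(¬archive_voucher) holds, K gives O(cease_operations).
The contrapositive of premise 3 (O(forward_sample → ¬cease_operations)) is O(cease_operations → ¬forward_sample), and O(cease_operations) is already established, so O(¬forward_sample).
Premises 2, 4, 5 do not contribute to this derivation.
Hence ¬forward_sample is obligatory.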